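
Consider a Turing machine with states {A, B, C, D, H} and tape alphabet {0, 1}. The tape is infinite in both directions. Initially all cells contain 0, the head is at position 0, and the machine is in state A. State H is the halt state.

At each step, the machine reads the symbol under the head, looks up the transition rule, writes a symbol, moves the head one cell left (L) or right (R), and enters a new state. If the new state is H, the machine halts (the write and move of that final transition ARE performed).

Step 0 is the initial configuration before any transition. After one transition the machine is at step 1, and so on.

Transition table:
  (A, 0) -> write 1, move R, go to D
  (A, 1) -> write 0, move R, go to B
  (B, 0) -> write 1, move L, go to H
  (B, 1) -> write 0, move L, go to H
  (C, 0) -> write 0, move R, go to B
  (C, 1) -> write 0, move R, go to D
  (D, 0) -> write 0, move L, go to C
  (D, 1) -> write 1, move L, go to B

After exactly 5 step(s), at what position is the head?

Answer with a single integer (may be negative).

Answer: 1

Derivation:
Step 1: in state A at pos 0, read 0 -> (A,0)->write 1,move R,goto D. Now: state=D, head=1, tape[-1..2]=0100 (head:   ^)
Step 2: in state D at pos 1, read 0 -> (D,0)->write 0,move L,goto C. Now: state=C, head=0, tape[-1..2]=0100 (head:  ^)
Step 3: in state C at pos 0, read 1 -> (C,1)->write 0,move R,goto D. Now: state=D, head=1, tape[-1..2]=0000 (head:   ^)
Step 4: in state D at pos 1, read 0 -> (D,0)->write 0,move L,goto C. Now: state=C, head=0, tape[-1..2]=0000 (head:  ^)
Step 5: in state C at pos 0, read 0 -> (C,0)->write 0,move R,goto B. Now: state=B, head=1, tape[-1..2]=0000 (head:   ^)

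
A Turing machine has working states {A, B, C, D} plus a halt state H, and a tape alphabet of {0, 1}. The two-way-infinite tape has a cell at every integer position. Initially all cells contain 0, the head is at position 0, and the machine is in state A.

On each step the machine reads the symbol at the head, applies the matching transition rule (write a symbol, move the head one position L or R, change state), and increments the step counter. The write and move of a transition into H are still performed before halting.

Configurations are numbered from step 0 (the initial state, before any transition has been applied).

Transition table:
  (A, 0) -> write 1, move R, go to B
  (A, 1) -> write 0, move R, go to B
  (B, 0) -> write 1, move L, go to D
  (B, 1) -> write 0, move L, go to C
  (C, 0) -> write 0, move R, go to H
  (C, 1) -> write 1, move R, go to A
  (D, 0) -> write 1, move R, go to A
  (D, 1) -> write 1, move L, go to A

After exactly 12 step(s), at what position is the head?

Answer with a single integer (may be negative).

Answer: 0

Derivation:
Step 1: in state A at pos 0, read 0 -> (A,0)->write 1,move R,goto B. Now: state=B, head=1, tape[-1..2]=0100 (head:   ^)
Step 2: in state B at pos 1, read 0 -> (B,0)->write 1,move L,goto D. Now: state=D, head=0, tape[-1..2]=0110 (head:  ^)
Step 3: in state D at pos 0, read 1 -> (D,1)->write 1,move L,goto A. Now: state=A, head=-1, tape[-2..2]=00110 (head:  ^)
Step 4: in state A at pos -1, read 0 -> (A,0)->write 1,move R,goto B. Now: state=B, head=0, tape[-2..2]=01110 (head:   ^)
Step 5: in state B at pos 0, read 1 -> (B,1)->write 0,move L,goto C. Now: state=C, head=-1, tape[-2..2]=01010 (head:  ^)
Step 6: in state C at pos -1, read 1 -> (C,1)->write 1,move R,goto A. Now: state=A, head=0, tape[-2..2]=01010 (head:   ^)
Step 7: in state A at pos 0, read 0 -> (A,0)->write 1,move R,goto B. Now: state=B, head=1, tape[-2..2]=01110 (head:    ^)
Step 8: in state B at pos 1, read 1 -> (B,1)->write 0,move L,goto C. Now: state=C, head=0, tape[-2..2]=01100 (head:   ^)
Step 9: in state C at pos 0, read 1 -> (C,1)->write 1,move R,goto A. Now: state=A, head=1, tape[-2..2]=01100 (head:    ^)
Step 10: in state A at pos 1, read 0 -> (A,0)->write 1,move R,goto B. Now: state=B, head=2, tape[-2..3]=011100 (head:     ^)
Step 11: in state B at pos 2, read 0 -> (B,0)->write 1,move L,goto D. Now: state=D, head=1, tape[-2..3]=011110 (head:    ^)
Step 12: in state D at pos 1, read 1 -> (D,1)->write 1,move L,goto A. Now: state=A, head=0, tape[-2..3]=011110 (head:   ^)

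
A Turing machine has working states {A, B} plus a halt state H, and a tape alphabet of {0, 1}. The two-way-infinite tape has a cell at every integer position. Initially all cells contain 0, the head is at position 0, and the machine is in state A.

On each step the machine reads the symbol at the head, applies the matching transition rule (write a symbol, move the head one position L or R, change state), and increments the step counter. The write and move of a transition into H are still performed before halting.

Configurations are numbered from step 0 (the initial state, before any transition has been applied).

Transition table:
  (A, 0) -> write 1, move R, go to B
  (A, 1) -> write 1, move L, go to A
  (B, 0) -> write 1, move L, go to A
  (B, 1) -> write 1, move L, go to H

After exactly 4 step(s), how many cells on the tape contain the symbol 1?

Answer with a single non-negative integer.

Step 1: in state A at pos 0, read 0 -> (A,0)->write 1,move R,goto B. Now: state=B, head=1, tape[-1..2]=0100 (head:   ^)
Step 2: in state B at pos 1, read 0 -> (B,0)->write 1,move L,goto A. Now: state=A, head=0, tape[-1..2]=0110 (head:  ^)
Step 3: in state A at pos 0, read 1 -> (A,1)->write 1,move L,goto A. Now: state=A, head=-1, tape[-2..2]=00110 (head:  ^)
Step 4: in state A at pos -1, read 0 -> (A,0)->write 1,move R,goto B. Now: state=B, head=0, tape[-2..2]=01110 (head:   ^)
Cells containing 1 after step 4: {-1, 0, 1} -> 3 cell(s)

Answer: 3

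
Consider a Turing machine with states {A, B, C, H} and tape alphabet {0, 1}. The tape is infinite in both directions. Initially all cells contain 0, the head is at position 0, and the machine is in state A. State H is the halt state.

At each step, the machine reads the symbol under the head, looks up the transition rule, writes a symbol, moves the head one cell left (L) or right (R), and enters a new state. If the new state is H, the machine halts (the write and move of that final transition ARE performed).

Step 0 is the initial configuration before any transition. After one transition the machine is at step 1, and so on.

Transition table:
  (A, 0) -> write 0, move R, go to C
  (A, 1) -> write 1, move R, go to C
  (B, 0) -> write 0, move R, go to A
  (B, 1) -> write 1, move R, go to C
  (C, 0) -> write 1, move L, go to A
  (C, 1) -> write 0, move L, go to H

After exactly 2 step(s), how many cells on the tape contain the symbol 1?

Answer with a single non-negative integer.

Step 1: in state A at pos 0, read 0 -> (A,0)->write 0,move R,goto C. Now: state=C, head=1, tape[-1..2]=0000 (head:   ^)
Step 2: in state C at pos 1, read 0 -> (C,0)->write 1,move L,goto A. Now: state=A, head=0, tape[-1..2]=0010 (head:  ^)
Cells containing 1 after step 2: {1} -> 1 cell(s)

Answer: 1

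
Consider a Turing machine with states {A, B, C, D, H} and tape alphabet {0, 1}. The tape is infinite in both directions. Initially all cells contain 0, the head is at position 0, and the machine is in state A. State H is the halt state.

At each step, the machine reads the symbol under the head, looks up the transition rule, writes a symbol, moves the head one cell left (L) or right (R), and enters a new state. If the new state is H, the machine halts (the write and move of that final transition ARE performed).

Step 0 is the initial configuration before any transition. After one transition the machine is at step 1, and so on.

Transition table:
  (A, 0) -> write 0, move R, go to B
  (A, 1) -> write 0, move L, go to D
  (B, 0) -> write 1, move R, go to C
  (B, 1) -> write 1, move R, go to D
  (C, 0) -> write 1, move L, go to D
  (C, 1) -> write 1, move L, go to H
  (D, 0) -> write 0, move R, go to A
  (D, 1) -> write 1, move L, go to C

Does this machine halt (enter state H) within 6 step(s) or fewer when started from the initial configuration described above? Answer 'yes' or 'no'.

Step 1: in state A at pos 0, read 0 -> (A,0)->write 0,move R,goto B. Now: state=B, head=1, tape[-1..2]=0000 (head:   ^)
Step 2: in state B at pos 1, read 0 -> (B,0)->write 1,move R,goto C. Now: state=C, head=2, tape[-1..3]=00100 (head:    ^)
Step 3: in state C at pos 2, read 0 -> (C,0)->write 1,move L,goto D. Now: state=D, head=1, tape[-1..3]=00110 (head:   ^)
Step 4: in state D at pos 1, read 1 -> (D,1)->write 1,move L,goto C. Now: state=C, head=0, tape[-1..3]=00110 (head:  ^)
Step 5: in state C at pos 0, read 0 -> (C,0)->write 1,move L,goto D. Now: state=D, head=-1, tape[-2..3]=001110 (head:  ^)
Step 6: in state D at pos -1, read 0 -> (D,0)->write 0,move R,goto A. Now: state=A, head=0, tape[-2..3]=001110 (head:   ^)
After 6 step(s): state = A (not H) -> not halted within 6 -> no

Answer: no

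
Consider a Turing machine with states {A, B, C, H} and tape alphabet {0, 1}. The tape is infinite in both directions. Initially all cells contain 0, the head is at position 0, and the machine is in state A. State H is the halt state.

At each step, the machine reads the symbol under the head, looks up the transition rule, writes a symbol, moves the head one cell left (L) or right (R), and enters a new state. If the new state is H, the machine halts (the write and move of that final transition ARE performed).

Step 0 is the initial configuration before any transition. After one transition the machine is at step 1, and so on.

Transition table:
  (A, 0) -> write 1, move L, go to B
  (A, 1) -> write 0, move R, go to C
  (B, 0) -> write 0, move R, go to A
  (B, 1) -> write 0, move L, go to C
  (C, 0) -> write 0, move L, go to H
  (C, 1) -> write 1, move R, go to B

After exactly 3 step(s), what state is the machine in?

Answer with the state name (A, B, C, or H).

Answer: C

Derivation:
Step 1: in state A at pos 0, read 0 -> (A,0)->write 1,move L,goto B. Now: state=B, head=-1, tape[-2..1]=0010 (head:  ^)
Step 2: in state B at pos -1, read 0 -> (B,0)->write 0,move R,goto A. Now: state=A, head=0, tape[-2..1]=0010 (head:   ^)
Step 3: in state A at pos 0, read 1 -> (A,1)->write 0,move R,goto C. Now: state=C, head=1, tape[-2..2]=00000 (head:    ^)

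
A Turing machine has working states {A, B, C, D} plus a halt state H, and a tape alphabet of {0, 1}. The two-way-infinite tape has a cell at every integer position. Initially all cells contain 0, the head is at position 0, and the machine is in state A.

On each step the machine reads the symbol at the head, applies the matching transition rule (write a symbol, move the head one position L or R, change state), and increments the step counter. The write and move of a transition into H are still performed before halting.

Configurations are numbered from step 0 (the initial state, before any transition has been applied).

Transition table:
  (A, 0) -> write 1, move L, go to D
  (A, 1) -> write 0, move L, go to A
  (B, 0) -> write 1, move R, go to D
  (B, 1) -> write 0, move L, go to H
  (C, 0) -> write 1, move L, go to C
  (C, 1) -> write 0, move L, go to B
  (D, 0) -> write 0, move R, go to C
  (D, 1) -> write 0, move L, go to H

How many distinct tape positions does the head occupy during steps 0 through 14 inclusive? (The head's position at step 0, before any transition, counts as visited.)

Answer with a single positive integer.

Step 1: in state A at pos 0, read 0 -> (A,0)->write 1,move L,goto D. Now: state=D, head=-1, tape[-2..1]=0010 (head:  ^)
Step 2: in state D at pos -1, read 0 -> (D,0)->write 0,move R,goto C. Now: state=C, head=0, tape[-2..1]=0010 (head:   ^)
Step 3: in state C at pos 0, read 1 -> (C,1)->write 0,move L,goto B. Now: state=B, head=-1, tape[-2..1]=0000 (head:  ^)
Step 4: in state B at pos -1, read 0 -> (B,0)->write 1,move R,goto D. Now: state=D, head=0, tape[-2..1]=0100 (head:   ^)
Step 5: in state D at pos 0, read 0 -> (D,0)->write 0,move R,goto C. Now: state=C, head=1, tape[-2..2]=01000 (head:    ^)
Step 6: in state C at pos 1, read 0 -> (C,0)->write 1,move L,goto C. Now: state=C, head=0, tape[-2..2]=01010 (head:   ^)
Step 7: in state C at pos 0, read 0 -> (C,0)->write 1,move L,goto C. Now: state=C, head=-1, tape[-2..2]=01110 (head:  ^)
Step 8: in state C at pos -1, read 1 -> (C,1)->write 0,move L,goto B. Now: state=B, head=-2, tape[-3..2]=000110 (head:  ^)
Step 9: in state B at pos -2, read 0 -> (B,0)->write 1,move R,goto D. Now: state=D, head=-1, tape[-3..2]=010110 (head:   ^)
Step 10: in state D at pos -1, read 0 -> (D,0)->write 0,move R,goto C. Now: state=C, head=0, tape[-3..2]=010110 (head:    ^)
Step 11: in state C at pos 0, read 1 -> (C,1)->write 0,move L,goto B. Now: state=B, head=-1, tape[-3..2]=010010 (head:   ^)
Step 12: in state B at pos -1, read 0 -> (B,0)->write 1,move R,goto D. Now: state=D, head=0, tape[-3..2]=011010 (head:    ^)
Step 13: in state D at pos 0, read 0 -> (D,0)->write 0,move R,goto C. Now: state=C, head=1, tape[-3..2]=011010 (head:     ^)
Step 14: in state C at pos 1, read 1 -> (C,1)->write 0,move L,goto B. Now: state=B, head=0, tape[-3..2]=011000 (head:    ^)
Head positions at steps 0..14: starting at 0, distinct positions visited = {-2, -1, 0, 1} -> 4 position(s)

Answer: 4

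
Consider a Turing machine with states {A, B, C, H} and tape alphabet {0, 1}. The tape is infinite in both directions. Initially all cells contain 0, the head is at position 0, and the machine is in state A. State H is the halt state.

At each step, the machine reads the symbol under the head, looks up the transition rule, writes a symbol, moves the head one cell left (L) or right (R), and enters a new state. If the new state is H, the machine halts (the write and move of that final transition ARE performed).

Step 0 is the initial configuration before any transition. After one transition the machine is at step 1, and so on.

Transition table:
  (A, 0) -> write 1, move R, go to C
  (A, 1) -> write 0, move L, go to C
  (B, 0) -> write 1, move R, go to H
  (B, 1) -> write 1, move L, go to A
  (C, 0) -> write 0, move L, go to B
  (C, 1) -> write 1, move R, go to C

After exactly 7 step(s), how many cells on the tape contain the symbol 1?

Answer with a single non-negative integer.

Answer: 2

Derivation:
Step 1: in state A at pos 0, read 0 -> (A,0)->write 1,move R,goto C. Now: state=C, head=1, tape[-1..2]=0100 (head:   ^)
Step 2: in state C at pos 1, read 0 -> (C,0)->write 0,move L,goto B. Now: state=B, head=0, tape[-1..2]=0100 (head:  ^)
Step 3: in state B at pos 0, read 1 -> (B,1)->write 1,move L,goto A. Now: state=A, head=-1, tape[-2..2]=00100 (head:  ^)
Step 4: in state A at pos -1, read 0 -> (A,0)->write 1,move R,goto C. Now: state=C, head=0, tape[-2..2]=01100 (head:   ^)
Step 5: in state C at pos 0, read 1 -> (C,1)->write 1,move R,goto C. Now: state=C, head=1, tape[-2..2]=01100 (head:    ^)
Step 6: in state C at pos 1, read 0 -> (C,0)->write 0,move L,goto B. Now: state=B, head=0, tape[-2..2]=01100 (head:   ^)
Step 7: in state B at pos 0, read 1 -> (B,1)->write 1,move L,goto A. Now: state=A, head=-1, tape[-2..2]=01100 (head:  ^)
Cells containing 1 after step 7: {-1, 0} -> 2 cell(s)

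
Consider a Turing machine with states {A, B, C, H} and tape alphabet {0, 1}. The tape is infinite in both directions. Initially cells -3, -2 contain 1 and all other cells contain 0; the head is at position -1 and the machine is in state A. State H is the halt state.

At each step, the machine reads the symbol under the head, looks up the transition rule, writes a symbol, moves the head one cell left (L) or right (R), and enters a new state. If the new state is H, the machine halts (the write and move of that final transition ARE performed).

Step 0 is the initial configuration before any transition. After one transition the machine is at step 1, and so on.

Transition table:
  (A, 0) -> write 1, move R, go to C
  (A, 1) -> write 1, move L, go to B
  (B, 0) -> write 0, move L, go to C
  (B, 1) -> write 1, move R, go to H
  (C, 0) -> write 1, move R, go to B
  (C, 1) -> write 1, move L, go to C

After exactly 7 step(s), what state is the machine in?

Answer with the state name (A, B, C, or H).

Answer: C

Derivation:
Step 1: in state A at pos -1, read 0 -> (A,0)->write 1,move R,goto C. Now: state=C, head=0, tape[-4..1]=011100 (head:     ^)
Step 2: in state C at pos 0, read 0 -> (C,0)->write 1,move R,goto B. Now: state=B, head=1, tape[-4..2]=0111100 (head:      ^)
Step 3: in state B at pos 1, read 0 -> (B,0)->write 0,move L,goto C. Now: state=C, head=0, tape[-4..2]=0111100 (head:     ^)
Step 4: in state C at pos 0, read 1 -> (C,1)->write 1,move L,goto C. Now: state=C, head=-1, tape[-4..2]=0111100 (head:    ^)
Step 5: in state C at pos -1, read 1 -> (C,1)->write 1,move L,goto C. Now: state=C, head=-2, tape[-4..2]=0111100 (head:   ^)
Step 6: in state C at pos -2, read 1 -> (C,1)->write 1,move L,goto C. Now: state=C, head=-3, tape[-4..2]=0111100 (head:  ^)
Step 7: in state C at pos -3, read 1 -> (C,1)->write 1,move L,goto C. Now: state=C, head=-4, tape[-5..2]=00111100 (head:  ^)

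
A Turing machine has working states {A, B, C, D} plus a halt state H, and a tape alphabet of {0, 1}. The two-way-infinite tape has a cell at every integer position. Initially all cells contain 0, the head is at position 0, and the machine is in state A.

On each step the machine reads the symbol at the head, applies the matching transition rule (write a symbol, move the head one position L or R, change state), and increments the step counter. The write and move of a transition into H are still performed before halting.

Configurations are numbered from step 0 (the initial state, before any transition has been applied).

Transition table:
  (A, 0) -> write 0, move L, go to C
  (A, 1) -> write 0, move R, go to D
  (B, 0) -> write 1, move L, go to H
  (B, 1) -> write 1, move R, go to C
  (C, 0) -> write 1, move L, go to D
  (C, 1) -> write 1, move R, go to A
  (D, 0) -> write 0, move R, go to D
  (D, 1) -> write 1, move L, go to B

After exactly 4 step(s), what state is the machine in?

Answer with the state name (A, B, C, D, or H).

Step 1: in state A at pos 0, read 0 -> (A,0)->write 0,move L,goto C. Now: state=C, head=-1, tape[-2..1]=0000 (head:  ^)
Step 2: in state C at pos -1, read 0 -> (C,0)->write 1,move L,goto D. Now: state=D, head=-2, tape[-3..1]=00100 (head:  ^)
Step 3: in state D at pos -2, read 0 -> (D,0)->write 0,move R,goto D. Now: state=D, head=-1, tape[-3..1]=00100 (head:   ^)
Step 4: in state D at pos -1, read 1 -> (D,1)->write 1,move L,goto B. Now: state=B, head=-2, tape[-3..1]=00100 (head:  ^)

Answer: B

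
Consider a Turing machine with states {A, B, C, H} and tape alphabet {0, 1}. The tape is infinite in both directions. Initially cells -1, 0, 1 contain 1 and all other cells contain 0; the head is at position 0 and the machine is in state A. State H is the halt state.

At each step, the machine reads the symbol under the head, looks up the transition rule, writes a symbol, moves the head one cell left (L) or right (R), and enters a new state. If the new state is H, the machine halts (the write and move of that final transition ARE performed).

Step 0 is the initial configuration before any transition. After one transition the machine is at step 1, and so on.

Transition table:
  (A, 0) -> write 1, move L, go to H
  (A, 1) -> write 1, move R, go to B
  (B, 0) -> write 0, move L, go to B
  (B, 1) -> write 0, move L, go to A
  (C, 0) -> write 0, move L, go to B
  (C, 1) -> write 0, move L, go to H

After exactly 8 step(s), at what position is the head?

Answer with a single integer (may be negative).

Step 1: in state A at pos 0, read 1 -> (A,1)->write 1,move R,goto B. Now: state=B, head=1, tape[-2..2]=01110 (head:    ^)
Step 2: in state B at pos 1, read 1 -> (B,1)->write 0,move L,goto A. Now: state=A, head=0, tape[-2..2]=01100 (head:   ^)
Step 3: in state A at pos 0, read 1 -> (A,1)->write 1,move R,goto B. Now: state=B, head=1, tape[-2..2]=01100 (head:    ^)
Step 4: in state B at pos 1, read 0 -> (B,0)->write 0,move L,goto B. Now: state=B, head=0, tape[-2..2]=01100 (head:   ^)
Step 5: in state B at pos 0, read 1 -> (B,1)->write 0,move L,goto A. Now: state=A, head=-1, tape[-2..2]=01000 (head:  ^)
Step 6: in state A at pos -1, read 1 -> (A,1)->write 1,move R,goto B. Now: state=B, head=0, tape[-2..2]=01000 (head:   ^)
Step 7: in state B at pos 0, read 0 -> (B,0)->write 0,move L,goto B. Now: state=B, head=-1, tape[-2..2]=01000 (head:  ^)
Step 8: in state B at pos -1, read 1 -> (B,1)->write 0,move L,goto A. Now: state=A, head=-2, tape[-3..2]=000000 (head:  ^)

Answer: -2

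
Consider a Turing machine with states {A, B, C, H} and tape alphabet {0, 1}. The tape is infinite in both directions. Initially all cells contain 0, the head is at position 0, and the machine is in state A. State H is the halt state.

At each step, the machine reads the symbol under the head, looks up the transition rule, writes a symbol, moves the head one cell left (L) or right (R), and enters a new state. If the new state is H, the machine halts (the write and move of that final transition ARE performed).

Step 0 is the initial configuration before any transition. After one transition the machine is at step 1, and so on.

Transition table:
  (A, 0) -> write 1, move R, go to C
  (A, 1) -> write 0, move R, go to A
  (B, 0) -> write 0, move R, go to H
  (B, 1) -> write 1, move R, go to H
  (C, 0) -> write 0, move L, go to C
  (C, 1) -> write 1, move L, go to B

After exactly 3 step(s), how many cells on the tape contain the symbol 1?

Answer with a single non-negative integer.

Step 1: in state A at pos 0, read 0 -> (A,0)->write 1,move R,goto C. Now: state=C, head=1, tape[-1..2]=0100 (head:   ^)
Step 2: in state C at pos 1, read 0 -> (C,0)->write 0,move L,goto C. Now: state=C, head=0, tape[-1..2]=0100 (head:  ^)
Step 3: in state C at pos 0, read 1 -> (C,1)->write 1,move L,goto B. Now: state=B, head=-1, tape[-2..2]=00100 (head:  ^)
Cells containing 1 after step 3: {0} -> 1 cell(s)

Answer: 1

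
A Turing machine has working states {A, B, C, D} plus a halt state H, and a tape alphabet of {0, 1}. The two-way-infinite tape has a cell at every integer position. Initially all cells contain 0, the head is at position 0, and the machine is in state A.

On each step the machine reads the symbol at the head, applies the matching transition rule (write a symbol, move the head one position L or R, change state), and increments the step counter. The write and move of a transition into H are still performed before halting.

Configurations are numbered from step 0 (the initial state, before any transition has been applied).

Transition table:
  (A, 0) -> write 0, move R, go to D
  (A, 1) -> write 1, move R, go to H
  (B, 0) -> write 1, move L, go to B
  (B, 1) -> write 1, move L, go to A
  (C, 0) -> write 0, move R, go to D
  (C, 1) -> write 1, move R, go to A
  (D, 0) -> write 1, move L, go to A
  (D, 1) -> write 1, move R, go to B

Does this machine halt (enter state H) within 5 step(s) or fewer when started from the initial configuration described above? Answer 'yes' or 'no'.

Answer: no

Derivation:
Step 1: in state A at pos 0, read 0 -> (A,0)->write 0,move R,goto D. Now: state=D, head=1, tape[-1..2]=0000 (head:   ^)
Step 2: in state D at pos 1, read 0 -> (D,0)->write 1,move L,goto A. Now: state=A, head=0, tape[-1..2]=0010 (head:  ^)
Step 3: in state A at pos 0, read 0 -> (A,0)->write 0,move R,goto D. Now: state=D, head=1, tape[-1..2]=0010 (head:   ^)
Step 4: in state D at pos 1, read 1 -> (D,1)->write 1,move R,goto B. Now: state=B, head=2, tape[-1..3]=00100 (head:    ^)
Step 5: in state B at pos 2, read 0 -> (B,0)->write 1,move L,goto B. Now: state=B, head=1, tape[-1..3]=00110 (head:   ^)
After 5 step(s): state = B (not H) -> not halted within 5 -> no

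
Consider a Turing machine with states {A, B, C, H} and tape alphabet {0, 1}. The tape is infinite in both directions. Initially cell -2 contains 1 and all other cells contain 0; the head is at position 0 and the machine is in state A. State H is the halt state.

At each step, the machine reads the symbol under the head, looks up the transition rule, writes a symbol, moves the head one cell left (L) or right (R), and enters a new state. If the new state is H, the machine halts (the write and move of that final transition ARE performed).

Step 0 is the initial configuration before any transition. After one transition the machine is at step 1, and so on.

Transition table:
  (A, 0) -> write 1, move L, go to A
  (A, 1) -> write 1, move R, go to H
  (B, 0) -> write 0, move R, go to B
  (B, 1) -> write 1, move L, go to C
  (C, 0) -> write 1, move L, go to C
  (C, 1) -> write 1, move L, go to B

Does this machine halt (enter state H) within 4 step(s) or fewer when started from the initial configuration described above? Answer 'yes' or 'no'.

Answer: yes

Derivation:
Step 1: in state A at pos 0, read 0 -> (A,0)->write 1,move L,goto A. Now: state=A, head=-1, tape[-3..1]=01010 (head:   ^)
Step 2: in state A at pos -1, read 0 -> (A,0)->write 1,move L,goto A. Now: state=A, head=-2, tape[-3..1]=01110 (head:  ^)
Step 3: in state A at pos -2, read 1 -> (A,1)->write 1,move R,goto H. Now: state=H, head=-1, tape[-3..1]=01110 (head:   ^)
State H reached at step 3; 3 <= 4 -> yes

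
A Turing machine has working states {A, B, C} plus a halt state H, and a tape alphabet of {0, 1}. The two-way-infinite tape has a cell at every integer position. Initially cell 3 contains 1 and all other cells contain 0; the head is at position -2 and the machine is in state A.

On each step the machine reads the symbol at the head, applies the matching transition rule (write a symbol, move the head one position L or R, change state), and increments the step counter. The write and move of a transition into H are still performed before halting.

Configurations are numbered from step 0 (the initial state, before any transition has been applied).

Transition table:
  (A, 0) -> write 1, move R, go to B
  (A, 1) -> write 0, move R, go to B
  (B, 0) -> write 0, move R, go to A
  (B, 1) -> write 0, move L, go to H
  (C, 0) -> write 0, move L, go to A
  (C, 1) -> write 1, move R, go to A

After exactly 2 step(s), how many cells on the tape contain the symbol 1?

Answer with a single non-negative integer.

Answer: 2

Derivation:
Step 1: in state A at pos -2, read 0 -> (A,0)->write 1,move R,goto B. Now: state=B, head=-1, tape[-3..4]=01000010 (head:   ^)
Step 2: in state B at pos -1, read 0 -> (B,0)->write 0,move R,goto A. Now: state=A, head=0, tape[-3..4]=01000010 (head:    ^)
Cells containing 1 after step 2: {-2, 3} -> 2 cell(s)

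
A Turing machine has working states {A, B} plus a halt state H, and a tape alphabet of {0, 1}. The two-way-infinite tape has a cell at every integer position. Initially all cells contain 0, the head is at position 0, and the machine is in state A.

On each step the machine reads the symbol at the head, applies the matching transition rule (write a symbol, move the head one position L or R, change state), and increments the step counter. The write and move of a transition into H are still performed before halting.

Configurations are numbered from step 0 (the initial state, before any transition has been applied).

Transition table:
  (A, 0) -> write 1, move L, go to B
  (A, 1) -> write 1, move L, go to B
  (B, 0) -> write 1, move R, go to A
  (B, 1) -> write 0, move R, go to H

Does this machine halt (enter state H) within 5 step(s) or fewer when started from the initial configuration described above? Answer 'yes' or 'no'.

Answer: yes

Derivation:
Step 1: in state A at pos 0, read 0 -> (A,0)->write 1,move L,goto B. Now: state=B, head=-1, tape[-2..1]=0010 (head:  ^)
Step 2: in state B at pos -1, read 0 -> (B,0)->write 1,move R,goto A. Now: state=A, head=0, tape[-2..1]=0110 (head:   ^)
Step 3: in state A at pos 0, read 1 -> (A,1)->write 1,move L,goto B. Now: state=B, head=-1, tape[-2..1]=0110 (head:  ^)
Step 4: in state B at pos -1, read 1 -> (B,1)->write 0,move R,goto H. Now: state=H, head=0, tape[-2..1]=0010 (head:   ^)
State H reached at step 4; 4 <= 5 -> yes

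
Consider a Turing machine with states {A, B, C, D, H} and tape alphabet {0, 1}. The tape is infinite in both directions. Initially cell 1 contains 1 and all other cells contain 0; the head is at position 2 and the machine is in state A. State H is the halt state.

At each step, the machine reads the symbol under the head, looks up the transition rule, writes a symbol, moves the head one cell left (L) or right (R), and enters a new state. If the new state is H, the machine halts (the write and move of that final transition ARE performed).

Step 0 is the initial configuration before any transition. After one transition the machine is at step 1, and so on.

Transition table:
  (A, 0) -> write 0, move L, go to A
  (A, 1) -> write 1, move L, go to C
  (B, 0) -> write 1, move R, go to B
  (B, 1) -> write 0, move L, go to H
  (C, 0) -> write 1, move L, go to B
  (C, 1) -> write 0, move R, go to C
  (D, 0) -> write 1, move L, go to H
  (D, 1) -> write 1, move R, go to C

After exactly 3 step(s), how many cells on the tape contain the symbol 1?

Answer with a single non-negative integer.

Step 1: in state A at pos 2, read 0 -> (A,0)->write 0,move L,goto A. Now: state=A, head=1, tape[0..3]=0100 (head:  ^)
Step 2: in state A at pos 1, read 1 -> (A,1)->write 1,move L,goto C. Now: state=C, head=0, tape[-1..3]=00100 (head:  ^)
Step 3: in state C at pos 0, read 0 -> (C,0)->write 1,move L,goto B. Now: state=B, head=-1, tape[-2..3]=001100 (head:  ^)
Cells containing 1 after step 3: {0, 1} -> 2 cell(s)

Answer: 2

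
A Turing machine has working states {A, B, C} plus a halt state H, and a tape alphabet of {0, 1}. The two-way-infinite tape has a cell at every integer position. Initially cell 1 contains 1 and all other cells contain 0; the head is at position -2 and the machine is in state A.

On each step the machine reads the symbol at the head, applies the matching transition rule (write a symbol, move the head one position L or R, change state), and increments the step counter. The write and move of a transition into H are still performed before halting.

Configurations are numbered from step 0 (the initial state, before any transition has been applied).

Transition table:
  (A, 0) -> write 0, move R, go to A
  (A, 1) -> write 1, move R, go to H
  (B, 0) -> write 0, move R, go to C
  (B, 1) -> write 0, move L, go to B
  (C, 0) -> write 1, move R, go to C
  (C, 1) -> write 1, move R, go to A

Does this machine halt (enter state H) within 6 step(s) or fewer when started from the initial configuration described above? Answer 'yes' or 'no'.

Answer: yes

Derivation:
Step 1: in state A at pos -2, read 0 -> (A,0)->write 0,move R,goto A. Now: state=A, head=-1, tape[-3..2]=000010 (head:   ^)
Step 2: in state A at pos -1, read 0 -> (A,0)->write 0,move R,goto A. Now: state=A, head=0, tape[-3..2]=000010 (head:    ^)
Step 3: in state A at pos 0, read 0 -> (A,0)->write 0,move R,goto A. Now: state=A, head=1, tape[-3..2]=000010 (head:     ^)
Step 4: in state A at pos 1, read 1 -> (A,1)->write 1,move R,goto H. Now: state=H, head=2, tape[-3..3]=0000100 (head:      ^)
State H reached at step 4; 4 <= 6 -> yes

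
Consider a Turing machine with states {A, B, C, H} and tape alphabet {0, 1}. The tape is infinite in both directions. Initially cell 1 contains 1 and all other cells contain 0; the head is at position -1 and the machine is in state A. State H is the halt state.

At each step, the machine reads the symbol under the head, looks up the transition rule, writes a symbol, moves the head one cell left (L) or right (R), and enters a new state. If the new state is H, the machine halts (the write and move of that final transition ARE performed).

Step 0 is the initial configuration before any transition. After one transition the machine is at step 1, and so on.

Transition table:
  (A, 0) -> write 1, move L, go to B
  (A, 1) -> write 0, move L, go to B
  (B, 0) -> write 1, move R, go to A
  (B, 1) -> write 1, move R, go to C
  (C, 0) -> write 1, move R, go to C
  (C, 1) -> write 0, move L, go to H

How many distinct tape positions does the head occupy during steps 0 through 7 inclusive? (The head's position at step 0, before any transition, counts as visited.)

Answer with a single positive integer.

Answer: 4

Derivation:
Step 1: in state A at pos -1, read 0 -> (A,0)->write 1,move L,goto B. Now: state=B, head=-2, tape[-3..2]=001010 (head:  ^)
Step 2: in state B at pos -2, read 0 -> (B,0)->write 1,move R,goto A. Now: state=A, head=-1, tape[-3..2]=011010 (head:   ^)
Step 3: in state A at pos -1, read 1 -> (A,1)->write 0,move L,goto B. Now: state=B, head=-2, tape[-3..2]=010010 (head:  ^)
Step 4: in state B at pos -2, read 1 -> (B,1)->write 1,move R,goto C. Now: state=C, head=-1, tape[-3..2]=010010 (head:   ^)
Step 5: in state C at pos -1, read 0 -> (C,0)->write 1,move R,goto C. Now: state=C, head=0, tape[-3..2]=011010 (head:    ^)
Step 6: in state C at pos 0, read 0 -> (C,0)->write 1,move R,goto C. Now: state=C, head=1, tape[-3..2]=011110 (head:     ^)
Step 7: in state C at pos 1, read 1 -> (C,1)->write 0,move L,goto H. Now: state=H, head=0, tape[-3..2]=011100 (head:    ^)
Head positions at steps 0..7: starting at -1, distinct positions visited = {-2, -1, 0, 1} -> 4 position(s)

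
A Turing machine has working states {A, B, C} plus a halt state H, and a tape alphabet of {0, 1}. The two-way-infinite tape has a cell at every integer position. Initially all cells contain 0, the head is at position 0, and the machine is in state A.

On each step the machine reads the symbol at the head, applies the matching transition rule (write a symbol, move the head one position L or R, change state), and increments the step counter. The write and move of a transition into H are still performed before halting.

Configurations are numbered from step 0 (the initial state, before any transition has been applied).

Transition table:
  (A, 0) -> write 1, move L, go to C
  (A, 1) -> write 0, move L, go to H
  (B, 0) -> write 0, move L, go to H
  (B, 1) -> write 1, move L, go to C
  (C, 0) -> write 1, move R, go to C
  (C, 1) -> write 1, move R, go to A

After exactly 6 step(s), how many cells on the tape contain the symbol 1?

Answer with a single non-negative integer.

Step 1: in state A at pos 0, read 0 -> (A,0)->write 1,move L,goto C. Now: state=C, head=-1, tape[-2..1]=0010 (head:  ^)
Step 2: in state C at pos -1, read 0 -> (C,0)->write 1,move R,goto C. Now: state=C, head=0, tape[-2..1]=0110 (head:   ^)
Step 3: in state C at pos 0, read 1 -> (C,1)->write 1,move R,goto A. Now: state=A, head=1, tape[-2..2]=01100 (head:    ^)
Step 4: in state A at pos 1, read 0 -> (A,0)->write 1,move L,goto C. Now: state=C, head=0, tape[-2..2]=01110 (head:   ^)
Step 5: in state C at pos 0, read 1 -> (C,1)->write 1,move R,goto A. Now: state=A, head=1, tape[-2..2]=01110 (head:    ^)
Step 6: in state A at pos 1, read 1 -> (A,1)->write 0,move L,goto H. Now: state=H, head=0, tape[-2..2]=01100 (head:   ^)
Cells containing 1 after step 6: {-1, 0} -> 2 cell(s)

Answer: 2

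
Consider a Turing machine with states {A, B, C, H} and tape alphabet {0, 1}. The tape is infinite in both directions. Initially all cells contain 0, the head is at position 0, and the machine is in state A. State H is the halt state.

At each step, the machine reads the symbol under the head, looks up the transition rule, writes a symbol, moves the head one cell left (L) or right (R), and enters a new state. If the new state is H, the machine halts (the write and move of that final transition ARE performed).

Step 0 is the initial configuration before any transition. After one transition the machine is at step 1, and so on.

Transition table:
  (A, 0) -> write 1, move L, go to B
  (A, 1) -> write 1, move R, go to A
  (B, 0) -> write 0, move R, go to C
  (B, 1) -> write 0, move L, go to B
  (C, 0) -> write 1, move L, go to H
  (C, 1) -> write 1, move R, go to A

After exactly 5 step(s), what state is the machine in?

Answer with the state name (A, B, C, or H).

Step 1: in state A at pos 0, read 0 -> (A,0)->write 1,move L,goto B. Now: state=B, head=-1, tape[-2..1]=0010 (head:  ^)
Step 2: in state B at pos -1, read 0 -> (B,0)->write 0,move R,goto C. Now: state=C, head=0, tape[-2..1]=0010 (head:   ^)
Step 3: in state C at pos 0, read 1 -> (C,1)->write 1,move R,goto A. Now: state=A, head=1, tape[-2..2]=00100 (head:    ^)
Step 4: in state A at pos 1, read 0 -> (A,0)->write 1,move L,goto B. Now: state=B, head=0, tape[-2..2]=00110 (head:   ^)
Step 5: in state B at pos 0, read 1 -> (B,1)->write 0,move L,goto B. Now: state=B, head=-1, tape[-2..2]=00010 (head:  ^)

Answer: B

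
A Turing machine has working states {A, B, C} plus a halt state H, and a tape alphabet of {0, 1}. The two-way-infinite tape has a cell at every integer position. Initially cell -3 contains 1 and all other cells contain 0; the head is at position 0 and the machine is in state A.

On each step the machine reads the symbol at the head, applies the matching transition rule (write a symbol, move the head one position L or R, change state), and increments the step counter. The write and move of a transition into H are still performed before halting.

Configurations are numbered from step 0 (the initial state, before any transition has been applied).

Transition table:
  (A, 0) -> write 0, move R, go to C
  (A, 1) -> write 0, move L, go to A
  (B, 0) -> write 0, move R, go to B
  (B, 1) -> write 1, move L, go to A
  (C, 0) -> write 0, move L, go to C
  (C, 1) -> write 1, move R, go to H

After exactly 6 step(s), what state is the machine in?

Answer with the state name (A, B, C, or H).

Step 1: in state A at pos 0, read 0 -> (A,0)->write 0,move R,goto C. Now: state=C, head=1, tape[-4..2]=0100000 (head:      ^)
Step 2: in state C at pos 1, read 0 -> (C,0)->write 0,move L,goto C. Now: state=C, head=0, tape[-4..2]=0100000 (head:     ^)
Step 3: in state C at pos 0, read 0 -> (C,0)->write 0,move L,goto C. Now: state=C, head=-1, tape[-4..2]=0100000 (head:    ^)
Step 4: in state C at pos -1, read 0 -> (C,0)->write 0,move L,goto C. Now: state=C, head=-2, tape[-4..2]=0100000 (head:   ^)
Step 5: in state C at pos -2, read 0 -> (C,0)->write 0,move L,goto C. Now: state=C, head=-3, tape[-4..2]=0100000 (head:  ^)
Step 6: in state C at pos -3, read 1 -> (C,1)->write 1,move R,goto H. Now: state=H, head=-2, tape[-4..2]=0100000 (head:   ^)

Answer: H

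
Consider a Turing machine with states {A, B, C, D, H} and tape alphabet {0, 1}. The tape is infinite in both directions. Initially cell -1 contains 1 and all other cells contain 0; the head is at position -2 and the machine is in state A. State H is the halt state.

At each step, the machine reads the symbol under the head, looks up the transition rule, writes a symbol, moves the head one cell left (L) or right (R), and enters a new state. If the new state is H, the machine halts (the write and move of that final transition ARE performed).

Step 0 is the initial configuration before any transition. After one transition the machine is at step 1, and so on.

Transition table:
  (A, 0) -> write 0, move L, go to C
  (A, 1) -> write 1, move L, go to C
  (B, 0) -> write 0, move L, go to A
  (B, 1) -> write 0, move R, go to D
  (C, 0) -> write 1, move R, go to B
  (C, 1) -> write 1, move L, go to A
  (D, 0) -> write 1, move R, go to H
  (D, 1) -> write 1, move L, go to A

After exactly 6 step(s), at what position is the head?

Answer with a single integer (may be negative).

Step 1: in state A at pos -2, read 0 -> (A,0)->write 0,move L,goto C. Now: state=C, head=-3, tape[-4..0]=00010 (head:  ^)
Step 2: in state C at pos -3, read 0 -> (C,0)->write 1,move R,goto B. Now: state=B, head=-2, tape[-4..0]=01010 (head:   ^)
Step 3: in state B at pos -2, read 0 -> (B,0)->write 0,move L,goto A. Now: state=A, head=-3, tape[-4..0]=01010 (head:  ^)
Step 4: in state A at pos -3, read 1 -> (A,1)->write 1,move L,goto C. Now: state=C, head=-4, tape[-5..0]=001010 (head:  ^)
Step 5: in state C at pos -4, read 0 -> (C,0)->write 1,move R,goto B. Now: state=B, head=-3, tape[-5..0]=011010 (head:   ^)
Step 6: in state B at pos -3, read 1 -> (B,1)->write 0,move R,goto D. Now: state=D, head=-2, tape[-5..0]=010010 (head:    ^)

Answer: -2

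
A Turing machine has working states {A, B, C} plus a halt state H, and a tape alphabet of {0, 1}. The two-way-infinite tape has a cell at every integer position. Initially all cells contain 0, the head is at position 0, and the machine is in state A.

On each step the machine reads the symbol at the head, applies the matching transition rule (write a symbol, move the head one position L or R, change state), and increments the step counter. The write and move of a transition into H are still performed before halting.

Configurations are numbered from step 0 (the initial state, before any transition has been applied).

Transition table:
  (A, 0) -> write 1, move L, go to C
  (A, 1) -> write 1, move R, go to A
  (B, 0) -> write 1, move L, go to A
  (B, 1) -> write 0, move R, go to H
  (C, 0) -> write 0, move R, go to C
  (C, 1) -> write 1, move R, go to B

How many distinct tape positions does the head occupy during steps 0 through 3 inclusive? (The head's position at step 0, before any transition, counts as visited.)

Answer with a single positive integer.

Answer: 3

Derivation:
Step 1: in state A at pos 0, read 0 -> (A,0)->write 1,move L,goto C. Now: state=C, head=-1, tape[-2..1]=0010 (head:  ^)
Step 2: in state C at pos -1, read 0 -> (C,0)->write 0,move R,goto C. Now: state=C, head=0, tape[-2..1]=0010 (head:   ^)
Step 3: in state C at pos 0, read 1 -> (C,1)->write 1,move R,goto B. Now: state=B, head=1, tape[-2..2]=00100 (head:    ^)
Head positions at steps 0..3: starting at 0, distinct positions visited = {-1, 0, 1} -> 3 position(s)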